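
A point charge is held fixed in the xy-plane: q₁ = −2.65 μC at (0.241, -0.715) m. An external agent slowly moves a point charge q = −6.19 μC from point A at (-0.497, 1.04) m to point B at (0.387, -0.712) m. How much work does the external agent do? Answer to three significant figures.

0.932 J

For quasistatic motion the external work equals the change in potential energy: W_ext = qΔV = q(V_B − V_A).
At A: distance to the source charge is 1.90 m; V_A = kq₁/r = -1.25×10⁴ V.
At B: distance to the source charge is 0.146 m; V_B = kq₁/r = -1.63×10⁵ V.
ΔV = V_B − V_A = -1.51×10⁵ V.
W_ext = qΔV = (-6.19×10⁻⁶ C)(-1.51×10⁵ V) = 0.932 J.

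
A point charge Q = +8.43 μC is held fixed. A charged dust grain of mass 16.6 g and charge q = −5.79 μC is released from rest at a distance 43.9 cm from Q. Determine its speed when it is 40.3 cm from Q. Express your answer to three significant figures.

3.28 m/s

Only the electrostatic force acts, so mechanical energy is conserved: ½mv² = U₁ − U₂ = kQq(1/r₁ − 1/r₂).
U₁ − U₂ = (8.99×10⁹ N·m²/C²)(8.43×10⁻⁶ C)(-5.79×10⁻⁶ C)(1/0.439 − 1/0.403) = 0.0893 J.
v = √(2·0.0893/0.0166) = 3.28 m/s.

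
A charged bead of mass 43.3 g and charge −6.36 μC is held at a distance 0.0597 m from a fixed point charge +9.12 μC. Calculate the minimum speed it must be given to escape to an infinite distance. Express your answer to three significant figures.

To just escape, total mechanical energy must reach zero at infinity: ½mv²_min + U = 0, so ½mv²_min = −U = |kQq|/r.
|U| = |kQq|/r = (8.99×10⁹ N·m²/C²)(9.12×10⁻⁶)(6.36×10⁻⁶)/(0.0597) = 8.73 J.
v_min = √(2|U|/m) = √(2·8.73/0.0433) = 20.1 m/s.

20.1 m/s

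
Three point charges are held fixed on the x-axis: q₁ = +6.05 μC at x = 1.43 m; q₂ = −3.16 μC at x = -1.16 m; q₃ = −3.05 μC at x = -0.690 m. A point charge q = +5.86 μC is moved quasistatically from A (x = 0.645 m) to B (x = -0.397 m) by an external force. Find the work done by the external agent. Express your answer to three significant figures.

-0.786 J

For quasistatic motion the external work equals the change in potential energy: W_ext = qΔV = q(V_B − V_A).
At A: distances to the source charges are 0.785 m, 1.80 m, 1.33 m; V_A = Σ kqᵢ/rᵢ = 3.30×10⁴ V.
At B: distances to the source charges are 1.83 m, 0.763 m, 0.293 m; V_B = Σ kqᵢ/rᵢ = -1.01×10⁵ V.
ΔV = V_B − V_A = -1.34×10⁵ V.
W_ext = qΔV = (5.86×10⁻⁶ C)(-1.34×10⁵ V) = -0.786 J.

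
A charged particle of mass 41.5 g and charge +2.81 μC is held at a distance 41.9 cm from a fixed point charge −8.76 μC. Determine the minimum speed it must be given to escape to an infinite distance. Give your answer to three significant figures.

5.05 m/s

To just escape, total mechanical energy must reach zero at infinity: ½mv²_min + U = 0, so ½mv²_min = −U = |kQq|/r.
|U| = |kQq|/r = (8.99×10⁹ N·m²/C²)(8.76×10⁻⁶)(2.81×10⁻⁶)/(0.419) = 0.528 J.
v_min = √(2|U|/m) = √(2·0.528/0.0415) = 5.05 m/s.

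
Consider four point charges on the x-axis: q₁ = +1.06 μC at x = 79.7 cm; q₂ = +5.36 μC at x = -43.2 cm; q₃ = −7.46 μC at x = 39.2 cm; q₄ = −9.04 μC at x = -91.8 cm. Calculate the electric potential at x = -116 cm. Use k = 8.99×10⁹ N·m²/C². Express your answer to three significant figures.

-3.08×10⁵ V

The total potential is the scalar sum of each charge's contribution, V = Σ kqᵢ/rᵢ.
Distances from the field point to each charge: r₁ = 1.96 m, r₂ = 0.728 m, r₃ = 1.55 m, r₄ = 0.242 m.
V = k[(1.06×10⁻⁶)/(1.96) + (5.36×10⁻⁶)/(0.728) + (-7.46×10⁻⁶)/(1.55) + (-9.04×10⁻⁶)/(0.242)] = -3.08×10⁵ V.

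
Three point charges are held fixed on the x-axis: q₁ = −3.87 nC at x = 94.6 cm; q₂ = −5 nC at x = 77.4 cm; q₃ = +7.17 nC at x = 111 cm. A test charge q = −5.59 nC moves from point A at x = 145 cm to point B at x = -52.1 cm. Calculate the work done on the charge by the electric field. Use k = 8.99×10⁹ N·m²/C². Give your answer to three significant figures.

The work done by the electric force is W_field = −ΔU = −q(V_B − V_A) = q(V_A − V_B).
At A: distances to the source charges are 0.504 m, 0.676 m, 0.340 m; V_A = Σ kqᵢ/rᵢ = 54.1 V.
At B: distances to the source charges are 1.47 m, 1.29 m, 1.63 m; V_B = Σ kqᵢ/rᵢ = -18.9 V.
ΔV = V_B − V_A = -73.0 V.
W_field = −qΔV = −(-5.59×10⁻⁹ C)(-73.0 V) = -4.08×10⁻⁷ J.

-4.08×10⁻⁷ J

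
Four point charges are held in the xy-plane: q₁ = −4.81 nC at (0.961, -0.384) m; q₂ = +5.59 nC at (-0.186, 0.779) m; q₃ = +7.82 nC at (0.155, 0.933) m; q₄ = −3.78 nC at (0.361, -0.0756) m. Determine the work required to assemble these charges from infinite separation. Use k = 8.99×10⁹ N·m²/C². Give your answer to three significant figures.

The assembly work is the sum of pairwise potential energies, U = Σ_{i<j} kqᵢqⱼ/rᵢⱼ.
Pair separations: r₁₂ = 1.63 m, r₁₃ = 1.54 m, r₁₄ = 0.675 m, r₂₃ = 0.374 m, r₂₄ = 1.01 m, r₃₄ = 1.03 m.
Summing all 6 pair terms gives U = 4.80×10⁻⁷ J.

4.80×10⁻⁷ J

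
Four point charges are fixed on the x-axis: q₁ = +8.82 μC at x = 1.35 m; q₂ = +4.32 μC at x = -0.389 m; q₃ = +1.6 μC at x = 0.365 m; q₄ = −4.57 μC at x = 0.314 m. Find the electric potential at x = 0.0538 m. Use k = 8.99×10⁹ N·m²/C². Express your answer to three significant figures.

Electric potential is a scalar, so the contributions from each charge add algebraically: V = Σ kqᵢ/rᵢ.
Distances from the field point to each charge: r₁ = 1.30 m, r₂ = 0.443 m, r₃ = 0.311 m, r₄ = 0.260 m.
V = k[(8.82×10⁻⁶)/(1.30) + (4.32×10⁻⁶)/(0.443) + (1.60×10⁻⁶)/(0.311) + (-4.57×10⁻⁶)/(0.260)] = 3.72×10⁴ V.

3.72×10⁴ V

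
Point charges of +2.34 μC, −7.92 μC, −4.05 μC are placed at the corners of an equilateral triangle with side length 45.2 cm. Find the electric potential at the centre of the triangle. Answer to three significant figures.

The total potential is the scalar sum of each charge's contribution, V = Σ kqᵢ/rᵢ.
The distance from each vertex to the centroid is a/√3 = 0.261 m.
V = k[(2.34×10⁻⁶)/(0.261) + (-7.92×10⁻⁶)/(0.261) + (-4.05×10⁻⁶)/(0.261)] = -3.32×10⁵ V.

-3.32×10⁵ V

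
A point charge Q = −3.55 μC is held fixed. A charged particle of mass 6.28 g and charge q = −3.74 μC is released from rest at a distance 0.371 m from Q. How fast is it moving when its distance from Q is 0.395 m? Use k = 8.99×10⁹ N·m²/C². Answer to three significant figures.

2.50 m/s

Only the electrostatic force acts, so mechanical energy is conserved: ½mv² = U₁ − U₂ = kQq(1/r₁ − 1/r₂).
U₁ − U₂ = (8.99×10⁹ N·m²/C²)(-3.55×10⁻⁶ C)(-3.74×10⁻⁶ C)(1/0.371 − 1/0.395) = 0.0195 J.
v = √(2·0.0195/6.28×10⁻³) = 2.50 m/s.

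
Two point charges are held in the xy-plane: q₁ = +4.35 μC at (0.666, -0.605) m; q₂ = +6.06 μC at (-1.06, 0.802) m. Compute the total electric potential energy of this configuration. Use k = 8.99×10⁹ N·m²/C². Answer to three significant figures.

0.106 J

The assembly work is the sum of pairwise potential energies, U = Σ_{i<j} kqᵢqⱼ/rᵢⱼ.
Pair separations: r₁₂ = 2.23 m.
U = (0.106) = 0.106 J.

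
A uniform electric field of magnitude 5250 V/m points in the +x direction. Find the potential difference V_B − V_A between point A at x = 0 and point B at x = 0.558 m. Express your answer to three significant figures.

In a uniform field, potential decreases in the direction of E: V_B − V_A = −E·Δx.
V_B − V_A = −(5250 V/m)(0.558 m) = -2930 V.

-2930 V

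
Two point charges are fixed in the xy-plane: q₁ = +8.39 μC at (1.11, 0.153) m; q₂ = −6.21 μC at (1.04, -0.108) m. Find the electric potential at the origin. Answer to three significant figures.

Electric potential is a scalar, so the contributions from each charge add algebraically: V = Σ kqᵢ/rᵢ.
Distances from the field point to each charge: r₁ = 1.12 m, r₂ = 1.05 m.
V = k[(8.39×10⁻⁶)/(1.12) + (-6.21×10⁻⁶)/(1.05)] = 1.39×10⁴ V.

1.39×10⁴ V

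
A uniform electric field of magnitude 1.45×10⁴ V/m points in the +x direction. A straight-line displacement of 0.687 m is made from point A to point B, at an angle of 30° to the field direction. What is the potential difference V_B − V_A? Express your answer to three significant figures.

-8630 V

Only the component of displacement along E changes the potential: ΔV = −E·d·cosθ.
ΔV = −(1.45×10⁴ V/m)(0.687 m)cos30° = -8630 V.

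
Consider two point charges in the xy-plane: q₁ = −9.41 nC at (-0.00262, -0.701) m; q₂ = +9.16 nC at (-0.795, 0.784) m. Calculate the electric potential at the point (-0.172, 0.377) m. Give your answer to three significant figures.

Electric potential is a scalar, so the contributions from each charge add algebraically: V = Σ kqᵢ/rᵢ.
Distances from the field point to each charge: r₁ = 1.09 m, r₂ = 0.744 m.
V = k[(-9.41×10⁻⁹)/(1.09) + (9.16×10⁻⁹)/(0.744)] = 33.1 V.

33.1 V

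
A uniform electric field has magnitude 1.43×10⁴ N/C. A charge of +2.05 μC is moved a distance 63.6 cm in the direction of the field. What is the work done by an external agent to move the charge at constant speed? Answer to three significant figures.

The potential change for a displacement 63.6 cm in the direction of the field is ΔV = −Ed = -9090 V.
W_ext = qΔV = -0.0186 J.

-0.0186 J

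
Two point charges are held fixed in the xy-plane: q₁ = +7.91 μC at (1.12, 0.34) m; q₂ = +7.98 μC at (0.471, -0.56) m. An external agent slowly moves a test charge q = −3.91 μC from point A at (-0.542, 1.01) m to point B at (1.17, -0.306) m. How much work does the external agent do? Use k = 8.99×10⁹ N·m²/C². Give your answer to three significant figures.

For quasistatic motion the external work equals the change in potential energy: W_ext = qΔV = q(V_B − V_A).
At A: distances to the source charges are 1.79 m, 1.87 m; V_A = Σ kqᵢ/rᵢ = 7.81×10⁴ V.
At B: distances to the source charges are 0.648 m, 0.744 m; V_B = Σ kqᵢ/rᵢ = 2.06×10⁵ V.
ΔV = V_B − V_A = 1.28×10⁵ V.
W_ext = qΔV = (-3.91×10⁻⁶ C)(1.28×10⁵ V) = -0.501 J.

-0.501 J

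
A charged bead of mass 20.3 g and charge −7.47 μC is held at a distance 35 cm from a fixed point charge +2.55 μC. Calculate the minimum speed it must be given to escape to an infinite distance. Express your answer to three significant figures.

6.94 m/s

To just escape, total mechanical energy must reach zero at infinity: ½mv²_min + U = 0, so ½mv²_min = −U = |kQq|/r.
|U| = |kQq|/r = (8.99×10⁹ N·m²/C²)(2.55×10⁻⁶)(7.47×10⁻⁶)/(0.350) = 0.489 J.
v_min = √(2|U|/m) = √(2·0.489/0.0203) = 6.94 m/s.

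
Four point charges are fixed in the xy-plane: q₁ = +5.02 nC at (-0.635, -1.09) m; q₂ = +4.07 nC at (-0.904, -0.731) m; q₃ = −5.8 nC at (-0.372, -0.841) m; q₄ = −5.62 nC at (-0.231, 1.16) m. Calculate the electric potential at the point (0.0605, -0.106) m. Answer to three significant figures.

-30.7 V

The total potential is the scalar sum of each charge's contribution, V = Σ kqᵢ/rᵢ.
Distances from the field point to each charge: r₁ = 1.20 m, r₂ = 1.15 m, r₃ = 0.853 m, r₄ = 1.30 m.
V = k[(5.02×10⁻⁹)/(1.20) + (4.07×10⁻⁹)/(1.15) + (-5.80×10⁻⁹)/(0.853) + (-5.62×10⁻⁹)/(1.30)] = -30.7 V.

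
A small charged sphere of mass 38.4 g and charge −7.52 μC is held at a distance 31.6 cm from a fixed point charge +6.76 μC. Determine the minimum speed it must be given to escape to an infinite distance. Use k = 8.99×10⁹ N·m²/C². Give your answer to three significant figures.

8.68 m/s

To just escape, total mechanical energy must reach zero at infinity: ½mv²_min + U = 0, so ½mv²_min = −U = |kQq|/r.
|U| = |kQq|/r = (8.99×10⁹ N·m²/C²)(6.76×10⁻⁶)(7.52×10⁻⁶)/(0.316) = 1.45 J.
v_min = √(2|U|/m) = √(2·1.45/0.0384) = 8.68 m/s.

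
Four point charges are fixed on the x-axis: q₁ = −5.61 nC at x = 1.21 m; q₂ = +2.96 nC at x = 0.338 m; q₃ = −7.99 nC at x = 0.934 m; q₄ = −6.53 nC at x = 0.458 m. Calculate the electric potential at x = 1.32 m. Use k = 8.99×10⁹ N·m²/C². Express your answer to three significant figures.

Electric potential is a scalar, so the contributions from each charge add algebraically: V = Σ kqᵢ/rᵢ.
Distances from the field point to each charge: r₁ = 0.110 m, r₂ = 0.982 m, r₃ = 0.386 m, r₄ = 0.862 m.
V = k[(-5.61×10⁻⁹)/(0.110) + (2.96×10⁻⁹)/(0.982) + (-7.99×10⁻⁹)/(0.386) + (-6.53×10⁻⁹)/(0.862)] = -686 V.

-686 V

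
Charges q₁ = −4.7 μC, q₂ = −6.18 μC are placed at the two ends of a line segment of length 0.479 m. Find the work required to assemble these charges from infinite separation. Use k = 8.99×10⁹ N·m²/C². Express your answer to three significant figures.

0.545 J

The assembly work is the sum of pairwise potential energies, U = Σ_{i<j} kqᵢqⱼ/rᵢⱼ.
The separation is r = 0.479 m.
U = (0.545) = 0.545 J.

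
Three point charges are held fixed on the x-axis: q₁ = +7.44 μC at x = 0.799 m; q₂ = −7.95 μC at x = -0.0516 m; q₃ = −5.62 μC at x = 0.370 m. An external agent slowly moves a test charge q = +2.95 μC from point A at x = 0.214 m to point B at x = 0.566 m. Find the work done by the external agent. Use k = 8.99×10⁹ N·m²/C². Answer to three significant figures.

For quasistatic motion the external work equals the change in potential energy: W_ext = qΔV = q(V_B − V_A).
At A: distances to the source charges are 0.585 m, 0.266 m, 0.156 m; V_A = Σ kqᵢ/rᵢ = -4.79×10⁵ V.
At B: distances to the source charges are 0.233 m, 0.618 m, 0.196 m; V_B = Σ kqᵢ/rᵢ = -8.64×10⁴ V.
ΔV = V_B − V_A = 3.92×10⁵ V.
W_ext = qΔV = (2.95×10⁻⁶ C)(3.92×10⁵ V) = 1.16 J.

1.16 J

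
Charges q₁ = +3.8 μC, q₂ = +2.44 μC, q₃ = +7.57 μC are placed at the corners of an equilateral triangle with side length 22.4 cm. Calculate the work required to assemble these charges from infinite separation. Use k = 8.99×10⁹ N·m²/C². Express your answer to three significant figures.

2.27 J

The work to assemble the configuration equals its total potential energy, U = Σ kqᵢqⱼ/rᵢⱼ over all pairs.
All three pair separations equal the side length, 0.224 m.
U = (0.372) + (1.15) + (0.741) = 2.27 J.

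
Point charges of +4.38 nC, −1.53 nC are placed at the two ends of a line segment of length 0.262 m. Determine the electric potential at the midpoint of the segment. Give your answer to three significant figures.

Electric potential is a scalar, so the contributions from each charge add algebraically: V = Σ kqᵢ/rᵢ.
Each charge is 0.131 m from the midpoint.
V = k[(4.38×10⁻⁹)/(0.131) + (-1.53×10⁻⁹)/(0.131)] = 196 V.

196 V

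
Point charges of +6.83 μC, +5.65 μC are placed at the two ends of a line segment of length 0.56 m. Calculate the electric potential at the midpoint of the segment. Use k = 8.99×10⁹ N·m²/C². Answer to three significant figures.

4.01×10⁵ V

The total potential is the scalar sum of each charge's contribution, V = Σ kqᵢ/rᵢ.
Each charge is 0.280 m from the midpoint.
V = k[(6.83×10⁻⁶)/(0.280) + (5.65×10⁻⁶)/(0.280)] = 4.01×10⁵ V.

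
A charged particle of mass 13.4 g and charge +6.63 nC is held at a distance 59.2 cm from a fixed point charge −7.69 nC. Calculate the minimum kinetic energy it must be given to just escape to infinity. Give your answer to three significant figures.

7.74×10⁻⁷ J

To just escape, total mechanical energy must reach zero at infinity: ½mv²_min + U = 0, so ½mv²_min = −U = |kQq|/r.
|U| = |kQq|/r = (8.99×10⁹ N·m²/C²)(7.69×10⁻⁹)(6.63×10⁻⁹)/(0.592) = 7.74×10⁻⁷ J.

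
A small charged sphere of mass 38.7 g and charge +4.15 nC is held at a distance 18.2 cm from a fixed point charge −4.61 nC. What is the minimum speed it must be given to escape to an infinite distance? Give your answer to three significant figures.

To just escape, total mechanical energy must reach zero at infinity: ½mv²_min + U = 0, so ½mv²_min = −U = |kQq|/r.
|U| = |kQq|/r = (8.99×10⁹ N·m²/C²)(4.61×10⁻⁹)(4.15×10⁻⁹)/(0.182) = 9.45×10⁻⁷ J.
v_min = √(2|U|/m) = √(2·9.45×10⁻⁷/0.0387) = 6.99×10⁻³ m/s.

6.99×10⁻³ m/s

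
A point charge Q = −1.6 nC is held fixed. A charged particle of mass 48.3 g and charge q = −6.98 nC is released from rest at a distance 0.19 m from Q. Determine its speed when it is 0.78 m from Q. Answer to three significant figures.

Only the electrostatic force acts, so mechanical energy is conserved: ½mv² = U₁ − U₂ = kQq(1/r₁ − 1/r₂).
U₁ − U₂ = (8.99×10⁹ N·m²/C²)(-1.60×10⁻⁹ C)(-6.98×10⁻⁹ C)(1/0.190 − 1/0.780) = 4.00×10⁻⁷ J.
v = √(2·4.00×10⁻⁷/0.0483) = 4.07×10⁻³ m/s.

4.07×10⁻³ m/s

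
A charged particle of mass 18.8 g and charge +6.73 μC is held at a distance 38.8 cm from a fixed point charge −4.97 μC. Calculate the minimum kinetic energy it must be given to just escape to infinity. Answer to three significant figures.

0.775 J

To just escape, total mechanical energy must reach zero at infinity: ½mv²_min + U = 0, so ½mv²_min = −U = |kQq|/r.
|U| = |kQq|/r = (8.99×10⁹ N·m²/C²)(4.97×10⁻⁶)(6.73×10⁻⁶)/(0.388) = 0.775 J.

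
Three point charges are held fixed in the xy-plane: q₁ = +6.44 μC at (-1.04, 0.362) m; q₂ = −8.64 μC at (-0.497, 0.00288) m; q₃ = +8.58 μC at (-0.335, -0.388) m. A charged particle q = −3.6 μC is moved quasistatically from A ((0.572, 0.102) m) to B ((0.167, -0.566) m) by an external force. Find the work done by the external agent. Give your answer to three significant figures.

For quasistatic motion the external work equals the change in potential energy: W_ext = qΔV = q(V_B − V_A).
At A: distances to the source charges are 1.63 m, 1.07 m, 1.03 m; V_A = Σ kqᵢ/rᵢ = 3.79×10⁴ V.
At B: distances to the source charges are 1.52 m, 0.874 m, 0.533 m; V_B = Σ kqᵢ/rᵢ = 9.40×10⁴ V.
ΔV = V_B − V_A = 5.61×10⁴ V.
W_ext = qΔV = (-3.60×10⁻⁶ C)(5.61×10⁴ V) = -0.202 J.

-0.202 J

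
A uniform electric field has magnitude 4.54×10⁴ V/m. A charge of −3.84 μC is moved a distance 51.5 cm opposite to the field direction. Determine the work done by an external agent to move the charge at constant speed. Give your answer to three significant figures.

The potential change for a displacement 51.5 cm opposite to the field direction is ΔV = +Ed = 2.34×10⁴ V.
W_ext = qΔV = -0.0898 J.

-0.0898 J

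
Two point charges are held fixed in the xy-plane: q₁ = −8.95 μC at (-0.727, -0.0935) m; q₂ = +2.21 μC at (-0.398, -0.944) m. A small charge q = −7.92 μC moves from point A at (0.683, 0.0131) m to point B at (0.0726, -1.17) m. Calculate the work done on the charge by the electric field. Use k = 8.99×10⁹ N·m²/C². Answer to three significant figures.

0.168 J

The work done by the electric force is W_field = −ΔU = −q(V_B − V_A) = q(V_A − V_B).
At A: distances to the source charges are 1.41 m, 1.44 m; V_A = Σ kqᵢ/rᵢ = -4.31×10⁴ V.
At B: distances to the source charges are 1.34 m, 0.522 m; V_B = Σ kqᵢ/rᵢ = -2.19×10⁴ V.
ΔV = V_B − V_A = 2.12×10⁴ V.
W_field = −qΔV = −(-7.92×10⁻⁶ C)(2.12×10⁴ V) = 0.168 J.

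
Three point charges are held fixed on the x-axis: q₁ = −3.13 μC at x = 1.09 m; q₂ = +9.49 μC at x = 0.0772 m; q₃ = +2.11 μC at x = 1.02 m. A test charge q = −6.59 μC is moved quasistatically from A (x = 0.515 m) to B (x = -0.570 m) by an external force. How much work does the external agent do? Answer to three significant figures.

For quasistatic motion the external work equals the change in potential energy: W_ext = qΔV = q(V_B − V_A).
At A: distances to the source charges are 0.575 m, 0.438 m, 0.505 m; V_A = Σ kqᵢ/rᵢ = 1.83×10⁵ V.
At B: distances to the source charges are 1.66 m, 0.647 m, 1.59 m; V_B = Σ kqᵢ/rᵢ = 1.27×10⁵ V.
ΔV = V_B − V_A = -5.67×10⁴ V.
W_ext = qΔV = (-6.59×10⁻⁶ C)(-5.67×10⁴ V) = 0.374 J.

0.374 J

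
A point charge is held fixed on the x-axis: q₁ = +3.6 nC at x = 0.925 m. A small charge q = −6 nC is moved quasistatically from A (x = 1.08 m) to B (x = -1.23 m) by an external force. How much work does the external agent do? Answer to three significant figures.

For quasistatic motion the external work equals the change in potential energy: W_ext = qΔV = q(V_B − V_A).
At A: distance to the source charge is 0.155 m; V_A = kq₁/r = 209 V.
At B: distance to the source charge is 2.16 m; V_B = kq₁/r = 15.0 V.
ΔV = V_B − V_A = -194 V.
W_ext = qΔV = (-6.00×10⁻⁹ C)(-194 V) = 1.16×10⁻⁶ J.

1.16×10⁻⁶ J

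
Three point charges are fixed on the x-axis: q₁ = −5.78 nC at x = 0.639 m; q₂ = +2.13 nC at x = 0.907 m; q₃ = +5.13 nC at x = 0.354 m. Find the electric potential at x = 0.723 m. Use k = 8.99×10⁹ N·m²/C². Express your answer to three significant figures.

The total potential is the scalar sum of each charge's contribution, V = Σ kqᵢ/rᵢ.
Distances from the field point to each charge: r₁ = 0.0840 m, r₂ = 0.184 m, r₃ = 0.369 m.
V = k[(-5.78×10⁻⁹)/(0.0840) + (2.13×10⁻⁹)/(0.184) + (5.13×10⁻⁹)/(0.369)] = -390 V.

-390 V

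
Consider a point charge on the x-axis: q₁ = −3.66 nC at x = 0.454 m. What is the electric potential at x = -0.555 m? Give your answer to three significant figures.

The total potential is the scalar sum of each charge's contribution, V = Σ kqᵢ/rᵢ.
V = k[(-3.66×10⁻⁹)/(1.01)] = -32.6 V.

-32.6 V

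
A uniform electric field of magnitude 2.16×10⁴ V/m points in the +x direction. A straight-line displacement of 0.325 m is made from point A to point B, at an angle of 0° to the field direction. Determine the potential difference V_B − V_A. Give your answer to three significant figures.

-7020 V

Only the component of displacement along E changes the potential: ΔV = −E·d·cosθ.
ΔV = −(2.16×10⁴ V/m)(0.325 m)cos0° = -7020 V.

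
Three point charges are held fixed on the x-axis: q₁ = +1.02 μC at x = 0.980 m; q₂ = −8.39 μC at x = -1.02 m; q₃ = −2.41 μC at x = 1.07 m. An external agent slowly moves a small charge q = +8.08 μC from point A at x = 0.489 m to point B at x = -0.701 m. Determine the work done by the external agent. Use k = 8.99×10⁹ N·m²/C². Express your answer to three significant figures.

For quasistatic motion the external work equals the change in potential energy: W_ext = qΔV = q(V_B − V_A).
At A: distances to the source charges are 0.491 m, 1.51 m, 0.581 m; V_A = Σ kqᵢ/rᵢ = -6.86×10⁴ V.
At B: distances to the source charges are 1.68 m, 0.319 m, 1.77 m; V_B = Σ kqᵢ/rᵢ = -2.43×10⁵ V.
ΔV = V_B − V_A = -1.75×10⁵ V.
W_ext = qΔV = (8.08×10⁻⁶ C)(-1.75×10⁵ V) = -1.41 J.

-1.41 J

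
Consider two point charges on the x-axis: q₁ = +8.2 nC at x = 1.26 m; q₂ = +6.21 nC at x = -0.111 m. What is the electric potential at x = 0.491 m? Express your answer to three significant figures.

The total potential is the scalar sum of each charge's contribution, V = Σ kqᵢ/rᵢ.
Distances from the field point to each charge: r₁ = 0.769 m, r₂ = 0.602 m.
V = k[(8.20×10⁻⁹)/(0.769) + (6.21×10⁻⁹)/(0.602)] = 189 V.

189 V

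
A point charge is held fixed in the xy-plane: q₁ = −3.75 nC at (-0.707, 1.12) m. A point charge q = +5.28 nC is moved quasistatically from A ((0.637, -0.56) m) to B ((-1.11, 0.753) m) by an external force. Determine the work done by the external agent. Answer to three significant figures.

-2.44×10⁻⁷ J

For quasistatic motion the external work equals the change in potential energy: W_ext = qΔV = q(V_B − V_A).
At A: distance to the source charge is 2.15 m; V_A = kq₁/r = -15.7 V.
At B: distance to the source charge is 0.545 m; V_B = kq₁/r = -61.9 V.
ΔV = V_B − V_A = -46.2 V.
W_ext = qΔV = (5.28×10⁻⁹ C)(-46.2 V) = -2.44×10⁻⁷ J.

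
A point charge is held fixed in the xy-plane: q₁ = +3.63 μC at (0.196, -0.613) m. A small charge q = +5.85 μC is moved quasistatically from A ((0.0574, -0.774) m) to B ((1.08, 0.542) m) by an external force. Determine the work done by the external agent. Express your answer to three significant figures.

For quasistatic motion the external work equals the change in potential energy: W_ext = qΔV = q(V_B − V_A).
At A: distance to the source charge is 0.212 m; V_A = kq₁/r = 1.54×10⁵ V.
At B: distance to the source charge is 1.45 m; V_B = kq₁/r = 2.24×10⁴ V.
ΔV = V_B − V_A = -1.31×10⁵ V.
W_ext = qΔV = (5.85×10⁻⁶ C)(-1.31×10⁵ V) = -0.767 J.

-0.767 J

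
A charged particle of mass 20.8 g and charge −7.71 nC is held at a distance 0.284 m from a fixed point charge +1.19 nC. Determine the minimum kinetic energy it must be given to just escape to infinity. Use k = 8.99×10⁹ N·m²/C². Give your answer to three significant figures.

To just escape, total mechanical energy must reach zero at infinity: ½mv²_min + U = 0, so ½mv²_min = −U = |kQq|/r.
|U| = |kQq|/r = (8.99×10⁹ N·m²/C²)(1.19×10⁻⁹)(7.71×10⁻⁹)/(0.284) = 2.90×10⁻⁷ J.

2.90×10⁻⁷ J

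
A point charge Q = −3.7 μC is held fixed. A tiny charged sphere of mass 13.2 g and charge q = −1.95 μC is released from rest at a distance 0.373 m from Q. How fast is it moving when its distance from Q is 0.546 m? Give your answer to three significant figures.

Only the electrostatic force acts, so mechanical energy is conserved: ½mv² = U₁ − U₂ = kQq(1/r₁ − 1/r₂).
U₁ − U₂ = (8.99×10⁹ N·m²/C²)(-3.70×10⁻⁶ C)(-1.95×10⁻⁶ C)(1/0.373 − 1/0.546) = 0.0551 J.
v = √(2·0.0551/0.0132) = 2.89 m/s.

2.89 m/s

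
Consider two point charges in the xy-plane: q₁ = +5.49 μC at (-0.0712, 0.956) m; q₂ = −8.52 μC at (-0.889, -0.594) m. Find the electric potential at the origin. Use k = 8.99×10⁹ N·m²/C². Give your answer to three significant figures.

The total potential is the scalar sum of each charge's contribution, V = Σ kqᵢ/rᵢ.
Distances from the field point to each charge: r₁ = 0.959 m, r₂ = 1.07 m.
V = k[(5.49×10⁻⁶)/(0.959) + (-8.52×10⁻⁶)/(1.07)] = -2.02×10⁴ V.

-2.02×10⁴ V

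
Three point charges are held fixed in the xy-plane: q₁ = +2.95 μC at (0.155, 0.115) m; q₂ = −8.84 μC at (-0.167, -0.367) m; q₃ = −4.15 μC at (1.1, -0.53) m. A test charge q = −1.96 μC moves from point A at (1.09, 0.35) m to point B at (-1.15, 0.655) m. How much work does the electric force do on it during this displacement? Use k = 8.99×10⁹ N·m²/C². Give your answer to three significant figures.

0.0350 J

The work done by the electric force is W_field = −ΔU = −q(V_B − V_A) = q(V_A − V_B).
At A: distances to the source charges are 0.964 m, 1.45 m, 0.880 m; V_A = Σ kqᵢ/rᵢ = -6.98×10⁴ V.
At B: distances to the source charges are 1.41 m, 1.42 m, 2.54 m; V_B = Σ kqᵢ/rᵢ = -5.19×10⁴ V.
ΔV = V_B − V_A = 1.79×10⁴ V.
W_field = −qΔV = −(-1.96×10⁻⁶ C)(1.79×10⁴ V) = 0.0350 J.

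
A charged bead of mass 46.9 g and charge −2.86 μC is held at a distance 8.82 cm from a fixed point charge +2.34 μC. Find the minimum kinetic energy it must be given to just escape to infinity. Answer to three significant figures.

To just escape, total mechanical energy must reach zero at infinity: ½mv²_min + U = 0, so ½mv²_min = −U = |kQq|/r.
|U| = |kQq|/r = (8.99×10⁹ N·m²/C²)(2.34×10⁻⁶)(2.86×10⁻⁶)/(0.0882) = 0.682 J.

0.682 J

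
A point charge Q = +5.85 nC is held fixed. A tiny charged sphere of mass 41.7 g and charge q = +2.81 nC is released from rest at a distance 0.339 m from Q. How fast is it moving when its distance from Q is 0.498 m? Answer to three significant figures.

2.58×10⁻³ m/s

Only the electrostatic force acts, so mechanical energy is conserved: ½mv² = U₁ − U₂ = kQq(1/r₁ − 1/r₂).
U₁ − U₂ = (8.99×10⁹ N·m²/C²)(5.85×10⁻⁹ C)(2.81×10⁻⁹ C)(1/0.339 − 1/0.498) = 1.39×10⁻⁷ J.
v = √(2·1.39×10⁻⁷/0.0417) = 2.58×10⁻³ m/s.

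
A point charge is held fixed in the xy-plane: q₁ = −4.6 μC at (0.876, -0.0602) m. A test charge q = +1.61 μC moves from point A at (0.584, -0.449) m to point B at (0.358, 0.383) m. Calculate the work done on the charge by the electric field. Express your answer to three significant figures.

-0.0393 J

The work done by the electric force is W_field = −ΔU = −q(V_B − V_A) = q(V_A − V_B).
At A: distance to the source charge is 0.486 m; V_A = kq₁/r = -8.50×10⁴ V.
At B: distance to the source charge is 0.682 m; V_B = kq₁/r = -6.07×10⁴ V.
ΔV = V_B − V_A = 2.44×10⁴ V.
W_field = −qΔV = −(1.61×10⁻⁶ C)(2.44×10⁴ V) = -0.0393 J.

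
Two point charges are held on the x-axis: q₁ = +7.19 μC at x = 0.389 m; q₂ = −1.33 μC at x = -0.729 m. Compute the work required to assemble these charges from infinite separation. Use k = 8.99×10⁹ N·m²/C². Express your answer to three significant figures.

-0.0769 J

The work to assemble the configuration equals its total potential energy, U = Σ kqᵢqⱼ/rᵢⱼ over all pairs.
Pair separations: r₁₂ = 1.12 m.
U = (-0.0769) = -0.0769 J.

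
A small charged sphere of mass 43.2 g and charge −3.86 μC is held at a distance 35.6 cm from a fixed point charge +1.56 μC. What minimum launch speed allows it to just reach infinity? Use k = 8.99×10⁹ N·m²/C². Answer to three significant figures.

To just escape, total mechanical energy must reach zero at infinity: ½mv²_min + U = 0, so ½mv²_min = −U = |kQq|/r.
|U| = |kQq|/r = (8.99×10⁹ N·m²/C²)(1.56×10⁻⁶)(3.86×10⁻⁶)/(0.356) = 0.152 J.
v_min = √(2|U|/m) = √(2·0.152/0.0432) = 2.65 m/s.

2.65 m/s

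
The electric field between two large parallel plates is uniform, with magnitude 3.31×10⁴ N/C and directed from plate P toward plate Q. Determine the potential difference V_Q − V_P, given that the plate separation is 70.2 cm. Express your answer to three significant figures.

In a uniform field, potential decreases in the direction of E: ΔV = −E·d for a displacement d parallel to E.
Going from P to Q is a displacement of 70.2 cm along the field, so V_Q − V_P = −Ed = -2.32×10⁴ V.

-2.32×10⁴ V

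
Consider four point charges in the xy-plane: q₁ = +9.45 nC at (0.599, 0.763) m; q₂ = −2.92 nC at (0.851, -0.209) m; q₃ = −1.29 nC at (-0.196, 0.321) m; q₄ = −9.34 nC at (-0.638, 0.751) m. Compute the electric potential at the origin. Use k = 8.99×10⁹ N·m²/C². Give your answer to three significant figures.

-58.4 V

The total potential is the scalar sum of each charge's contribution, V = Σ kqᵢ/rᵢ.
Distances from the field point to each charge: r₁ = 0.970 m, r₂ = 0.876 m, r₃ = 0.376 m, r₄ = 0.985 m.
V = k[(9.45×10⁻⁹)/(0.970) + (-2.92×10⁻⁹)/(0.876) + (-1.29×10⁻⁹)/(0.376) + (-9.34×10⁻⁹)/(0.985)] = -58.4 V.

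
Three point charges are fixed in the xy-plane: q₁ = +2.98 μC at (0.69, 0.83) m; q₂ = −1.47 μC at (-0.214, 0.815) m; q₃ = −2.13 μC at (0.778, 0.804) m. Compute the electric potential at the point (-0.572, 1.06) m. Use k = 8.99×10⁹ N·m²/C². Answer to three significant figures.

-2.35×10⁴ V

The total potential is the scalar sum of each charge's contribution, V = Σ kqᵢ/rᵢ.
Distances from the field point to each charge: r₁ = 1.28 m, r₂ = 0.434 m, r₃ = 1.37 m.
V = k[(2.98×10⁻⁶)/(1.28) + (-1.47×10⁻⁶)/(0.434) + (-2.13×10⁻⁶)/(1.37)] = -2.35×10⁴ V.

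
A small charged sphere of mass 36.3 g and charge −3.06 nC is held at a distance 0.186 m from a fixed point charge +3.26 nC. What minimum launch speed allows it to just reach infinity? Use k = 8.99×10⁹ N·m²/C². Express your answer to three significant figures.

5.15×10⁻³ m/s

To just escape, total mechanical energy must reach zero at infinity: ½mv²_min + U = 0, so ½mv²_min = −U = |kQq|/r.
|U| = |kQq|/r = (8.99×10⁹ N·m²/C²)(3.26×10⁻⁹)(3.06×10⁻⁹)/(0.186) = 4.82×10⁻⁷ J.
v_min = √(2|U|/m) = √(2·4.82×10⁻⁷/0.0363) = 5.15×10⁻³ m/s.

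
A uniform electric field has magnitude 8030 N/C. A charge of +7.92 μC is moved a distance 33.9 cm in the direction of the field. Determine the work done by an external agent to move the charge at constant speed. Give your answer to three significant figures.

-0.0216 J

The potential change for a displacement 33.9 cm in the direction of the field is ΔV = −Ed = -2720 V.
W_ext = qΔV = -0.0216 J.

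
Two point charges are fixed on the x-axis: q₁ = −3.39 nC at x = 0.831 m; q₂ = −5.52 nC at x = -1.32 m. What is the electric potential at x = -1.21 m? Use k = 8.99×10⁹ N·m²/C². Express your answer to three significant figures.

-466 V

The total potential is the scalar sum of each charge's contribution, V = Σ kqᵢ/rᵢ.
Distances from the field point to each charge: r₁ = 2.04 m, r₂ = 0.110 m.
V = k[(-3.39×10⁻⁹)/(2.04) + (-5.52×10⁻⁹)/(0.110)] = -466 V.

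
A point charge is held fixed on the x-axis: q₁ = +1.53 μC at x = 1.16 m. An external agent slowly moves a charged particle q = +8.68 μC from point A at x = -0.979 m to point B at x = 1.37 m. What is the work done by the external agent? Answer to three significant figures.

For quasistatic motion the external work equals the change in potential energy: W_ext = qΔV = q(V_B − V_A).
At A: distance to the source charge is 2.14 m; V_A = kq₁/r = 6430 V.
At B: distance to the source charge is 0.210 m; V_B = kq₁/r = 6.55×10⁴ V.
ΔV = V_B − V_A = 5.91×10⁴ V.
W_ext = qΔV = (8.68×10⁻⁶ C)(5.91×10⁴ V) = 0.513 J.

0.513 J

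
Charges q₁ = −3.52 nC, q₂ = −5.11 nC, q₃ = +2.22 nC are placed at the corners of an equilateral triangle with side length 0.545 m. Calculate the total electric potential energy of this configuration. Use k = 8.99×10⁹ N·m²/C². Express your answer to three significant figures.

The assembly work is the sum of pairwise potential energies, U = Σ_{i<j} kqᵢqⱼ/rᵢⱼ.
All three pair separations equal the side length, 0.545 m.
U = (2.97×10⁻⁷) + (-1.29×10⁻⁷) + (-1.87×10⁻⁷) = -1.93×10⁻⁸ J.

-1.93×10⁻⁸ J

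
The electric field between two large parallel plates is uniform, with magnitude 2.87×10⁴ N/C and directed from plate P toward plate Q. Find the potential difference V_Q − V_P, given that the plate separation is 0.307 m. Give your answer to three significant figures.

-8810 V

In a uniform field, potential decreases in the direction of E: ΔV = −E·d for a displacement d parallel to E.
Going from P to Q is a displacement of 0.307 m along the field, so V_Q − V_P = −Ed = -8810 V.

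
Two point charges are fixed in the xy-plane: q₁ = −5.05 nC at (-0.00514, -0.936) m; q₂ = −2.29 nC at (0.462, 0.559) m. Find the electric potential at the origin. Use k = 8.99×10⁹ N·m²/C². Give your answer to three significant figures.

Electric potential is a scalar, so the contributions from each charge add algebraically: V = Σ kqᵢ/rᵢ.
Distances from the field point to each charge: r₁ = 0.936 m, r₂ = 0.725 m.
V = k[(-5.05×10⁻⁹)/(0.936) + (-2.29×10⁻⁹)/(0.725)] = -76.9 V.

-76.9 V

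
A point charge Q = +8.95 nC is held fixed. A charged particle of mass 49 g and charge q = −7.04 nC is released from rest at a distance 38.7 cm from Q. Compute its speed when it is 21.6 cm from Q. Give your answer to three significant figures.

6.88×10⁻³ m/s

Only the electrostatic force acts, so mechanical energy is conserved: ½mv² = U₁ − U₂ = kQq(1/r₁ − 1/r₂).
U₁ − U₂ = (8.99×10⁹ N·m²/C²)(8.95×10⁻⁹ C)(-7.04×10⁻⁹ C)(1/0.387 − 1/0.216) = 1.16×10⁻⁶ J.
v = √(2·1.16×10⁻⁶/0.0490) = 6.88×10⁻³ m/s.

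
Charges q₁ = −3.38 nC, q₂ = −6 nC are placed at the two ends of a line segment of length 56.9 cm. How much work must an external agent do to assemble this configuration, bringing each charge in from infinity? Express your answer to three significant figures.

3.20×10⁻⁷ J

The assembly work is the sum of pairwise potential energies, U = Σ_{i<j} kqᵢqⱼ/rᵢⱼ.
The separation is r = 0.569 m.
U = (3.20×10⁻⁷) = 3.20×10⁻⁷ J.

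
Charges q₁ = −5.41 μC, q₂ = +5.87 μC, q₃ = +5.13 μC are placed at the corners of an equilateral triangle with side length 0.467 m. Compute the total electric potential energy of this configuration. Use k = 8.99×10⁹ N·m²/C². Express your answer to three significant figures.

-0.566 J

The assembly work is the sum of pairwise potential energies, U = Σ_{i<j} kqᵢqⱼ/rᵢⱼ.
All three pair separations equal the side length, 0.467 m.
U = (-0.611) + (-0.534) + (0.580) = -0.566 J.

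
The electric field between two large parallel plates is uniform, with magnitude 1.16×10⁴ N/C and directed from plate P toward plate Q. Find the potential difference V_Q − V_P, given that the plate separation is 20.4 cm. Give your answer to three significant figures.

-2370 V

In a uniform field, potential decreases in the direction of E: ΔV = −E·d for a displacement d parallel to E.
Going from P to Q is a displacement of 20.4 cm along the field, so V_Q − V_P = −Ed = -2370 V.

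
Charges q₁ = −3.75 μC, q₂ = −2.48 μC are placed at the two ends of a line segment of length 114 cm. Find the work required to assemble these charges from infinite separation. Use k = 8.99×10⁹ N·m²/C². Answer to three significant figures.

The work to assemble the configuration equals its total potential energy, U = Σ kqᵢqⱼ/rᵢⱼ over all pairs.
The separation is r = 1.14 m.
U = (0.0733) = 0.0733 J.

0.0733 J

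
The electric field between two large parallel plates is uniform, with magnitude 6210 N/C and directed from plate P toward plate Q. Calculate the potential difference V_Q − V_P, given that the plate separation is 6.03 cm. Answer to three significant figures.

In a uniform field, potential decreases in the direction of E: ΔV = −E·d for a displacement d parallel to E.
Going from P to Q is a displacement of 6.03 cm along the field, so V_Q − V_P = −Ed = -374 V.

-374 V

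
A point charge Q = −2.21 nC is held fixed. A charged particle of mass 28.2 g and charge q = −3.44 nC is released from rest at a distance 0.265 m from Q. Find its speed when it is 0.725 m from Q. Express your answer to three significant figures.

Only the electrostatic force acts, so mechanical energy is conserved: ½mv² = U₁ − U₂ = kQq(1/r₁ − 1/r₂).
U₁ − U₂ = (8.99×10⁹ N·m²/C²)(-2.21×10⁻⁹ C)(-3.44×10⁻⁹ C)(1/0.265 − 1/0.725) = 1.64×10⁻⁷ J.
v = √(2·1.64×10⁻⁷/0.0282) = 3.41×10⁻³ m/s.

3.41×10⁻³ m/s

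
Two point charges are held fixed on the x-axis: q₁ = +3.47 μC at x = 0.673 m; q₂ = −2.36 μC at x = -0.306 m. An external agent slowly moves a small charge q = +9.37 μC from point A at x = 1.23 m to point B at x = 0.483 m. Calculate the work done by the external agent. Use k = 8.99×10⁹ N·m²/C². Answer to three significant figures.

For quasistatic motion the external work equals the change in potential energy: W_ext = qΔV = q(V_B − V_A).
At A: distances to the source charges are 0.557 m, 1.54 m; V_A = Σ kqᵢ/rᵢ = 4.22×10⁴ V.
At B: distances to the source charges are 0.190 m, 0.789 m; V_B = Σ kqᵢ/rᵢ = 1.37×10⁵ V.
ΔV = V_B − V_A = 9.51×10⁴ V.
W_ext = qΔV = (9.37×10⁻⁶ C)(9.51×10⁴ V) = 0.891 J.

0.891 J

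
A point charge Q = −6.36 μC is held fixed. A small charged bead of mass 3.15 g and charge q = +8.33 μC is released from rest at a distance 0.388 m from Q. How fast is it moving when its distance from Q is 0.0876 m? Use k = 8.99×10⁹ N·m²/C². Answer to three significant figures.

51.7 m/s

Only the electrostatic force acts, so mechanical energy is conserved: ½mv² = U₁ − U₂ = kQq(1/r₁ − 1/r₂).
U₁ − U₂ = (8.99×10⁹ N·m²/C²)(-6.36×10⁻⁶ C)(8.33×10⁻⁶ C)(1/0.388 − 1/0.0876) = 4.21 J.
v = √(2·4.21/3.15×10⁻³) = 51.7 m/s.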